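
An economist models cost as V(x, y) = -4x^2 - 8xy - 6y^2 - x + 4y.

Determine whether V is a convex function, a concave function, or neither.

V is quadratic, so its Hessian is the constant matrix H = [[-8, -8], [-8, -12]].
det(H) = 32, tr(H) = -20.
det(H) > 0 and tr(H) < 0, so H is negative definite everywhere: concave.

concave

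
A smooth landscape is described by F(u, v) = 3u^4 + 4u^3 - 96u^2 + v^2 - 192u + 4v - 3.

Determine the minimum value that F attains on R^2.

-1287

F(u,v) separates as P(u) + Q(v) − 3, so its minimum is min P + min Q − 3.
P'(u) = 12(u - 4)(u + 1)(u + 4) vanishes at u ∈ {-4, -1, 4}; Q'(v) = 2v + 4 vanishes at v ∈ {-2}.
Local minima of P (where P''>0): P(-4)=-256, P(4)=-1280. Local minima of Q: Q(-2)=-4.
So the global minimum of F is P(4) + Q(-2) − 3 = -1280 − 4 − 3 = -1287, attained at (4, -2).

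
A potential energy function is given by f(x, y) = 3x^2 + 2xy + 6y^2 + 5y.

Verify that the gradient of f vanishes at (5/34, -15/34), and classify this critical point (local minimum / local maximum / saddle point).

∇f = (6x + 2y, 2x + 12y + 5); substituting (5/34, -15/34) gives ∇f = (0, 0), so (5/34, -15/34) is indeed a critical point.
The Hessian of f is constant: H = [[6, 2], [2, 12]].
det(H) = 6·12 − 2² = 68.
det(H) > 0 and tr(H) = 18 > 0, so H is positive definite and the point is a local minimum.

local minimum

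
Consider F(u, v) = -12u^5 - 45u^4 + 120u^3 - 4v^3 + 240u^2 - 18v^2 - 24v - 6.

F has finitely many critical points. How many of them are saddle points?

F separates as a function of u plus a function of v, so ∇F=0 decouples.
∂F/∂u = -60u(u - 2)(u + 1)(u + 4) = 0 at u ∈ {-4, -1, 0, 2}; ∂F/∂v = -12(v + 1)(v + 2) = 0 at v ∈ {-2, -1}.
The Hessian is diagonal: diag(F_uu, F_vv). Second derivatives: F_uu(-4)=4320, F_uu(-1)=-540, F_uu(0)=480, F_uu(2)=-2160; F_vv(-2)=12, F_vv(-1)=-12.
Saddle points occur where the two diagonal entries have opposite signs: (-4, -1), (-1, -2), (0, -1), (2, -2). Count: 4.

4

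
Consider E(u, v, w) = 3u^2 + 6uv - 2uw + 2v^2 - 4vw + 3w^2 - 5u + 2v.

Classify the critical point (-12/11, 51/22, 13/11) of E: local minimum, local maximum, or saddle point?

The Hessian is constant: H = [[6, 6, -2], [6, 4, -4], [-2, -4, 6]].
Leading principal minors: Δ₁ = 6, Δ₂ = -12, Δ₃ = -88.
The minors fit neither the all-positive nor the alternating-sign pattern, so H is indefinite: a saddle point.

saddle point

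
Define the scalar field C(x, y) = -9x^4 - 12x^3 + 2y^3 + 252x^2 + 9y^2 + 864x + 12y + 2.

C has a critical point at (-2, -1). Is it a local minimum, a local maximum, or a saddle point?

The mixed partial ∂²C/∂x∂y is 0, so the Hessian at any point is diag(C_xx, C_yy) = diag(36(-3x^2 - 2x + 14), 6(2y + 3)).
At (-2, -1): H = diag(216, 6).
Both eigenvalues are positive, so H is positive definite: a local minimum.

local minimum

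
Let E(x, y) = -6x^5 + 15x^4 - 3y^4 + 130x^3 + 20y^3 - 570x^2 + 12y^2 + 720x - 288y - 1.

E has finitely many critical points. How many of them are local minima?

E separates as a function of x plus a function of y, so ∇E=0 decouples.
∂E/∂x = -30(x - 3)(x - 2)(x - 1)(x + 4) = 0 at x ∈ {-4, 1, 2, 3}; ∂E/∂y = -12(y - 4)(y - 3)(y + 2) = 0 at y ∈ {-2, 3, 4}.
The Hessian is diagonal: diag(E_xx, E_yy). Second derivatives: E_xx(-4)=6300, E_xx(1)=-300, E_xx(2)=180, E_xx(3)=-420; E_yy(-2)=-360, E_yy(3)=60, E_yy(4)=-72.
Local minima occur where both diagonal entries positive: (-4, 3), (2, 3). Count: 2.

2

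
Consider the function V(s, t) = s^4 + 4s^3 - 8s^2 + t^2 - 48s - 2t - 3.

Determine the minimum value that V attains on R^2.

-84

V(s,t) separates as P(s) + Q(t) − 3, so its minimum is min P + min Q − 3.
P'(s) = 4(s - 2)(s + 2)(s + 3) vanishes at s ∈ {-3, -2, 2}; Q'(t) = 2(t - 1) vanishes at t ∈ {1}.
Local minima of P (where P''>0): P(-3)=45, P(2)=-80. Local minima of Q: Q(1)=-1.
So the global minimum of V is P(2) + Q(1) − 3 = -80 − 1 − 3 = -84, attained at (2, 1).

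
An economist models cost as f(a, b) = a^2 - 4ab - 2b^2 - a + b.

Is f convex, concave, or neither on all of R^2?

f is quadratic, so its Hessian is the constant matrix H = [[2, -4], [-4, -4]].
det(H) = -24, tr(H) = -2.
det(H) < 0, so H is indefinite: neither convex nor concave.

neither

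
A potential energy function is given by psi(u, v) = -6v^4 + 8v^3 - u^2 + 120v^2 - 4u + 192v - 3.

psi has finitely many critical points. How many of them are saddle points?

psi separates as a function of u plus a function of v, so ∇psi=0 decouples.
∂psi/∂u = -2(u + 2) = 0 at u ∈ {-2}; ∂psi/∂v = -24(v - 4)(v + 1)(v + 2) = 0 at v ∈ {-2, -1, 4}.
The Hessian is diagonal: diag(psi_uu, psi_vv). Second derivatives: psi_uu(-2)=-2; psi_vv(-2)=-144, psi_vv(-1)=120, psi_vv(4)=-720.
Saddle points occur where the two diagonal entries have opposite signs: (-2, -1). Count: 1.

1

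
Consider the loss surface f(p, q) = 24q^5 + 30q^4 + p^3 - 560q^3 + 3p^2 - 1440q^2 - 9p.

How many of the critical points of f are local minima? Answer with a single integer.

f separates as a function of p plus a function of q, so ∇f=0 decouples.
∂f/∂p = 3(p - 1)(p + 3) = 0 at p ∈ {-3, 1}; ∂f/∂q = 120q(q - 4)(q + 2)(q + 3) = 0 at q ∈ {-3, -2, 0, 4}.
The Hessian is diagonal: diag(f_pp, f_qq). Second derivatives: f_pp(-3)=-12, f_pp(1)=12; f_qq(-3)=-2520, f_qq(-2)=1440, f_qq(0)=-2880, f_qq(4)=20160.
Local minima occur where both diagonal entries positive: (1, -2), (1, 4). Count: 2.

2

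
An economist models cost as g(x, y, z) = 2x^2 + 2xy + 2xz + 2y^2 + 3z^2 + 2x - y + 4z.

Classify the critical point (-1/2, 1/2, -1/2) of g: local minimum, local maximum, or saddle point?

The Hessian is constant: H = [[4, 2, 2], [2, 4, 0], [2, 0, 6]].
Leading principal minors: Δ₁ = 4, Δ₂ = 12, Δ₃ = 56.
All leading minors are positive, so H is positive definite: a local minimum.

local minimum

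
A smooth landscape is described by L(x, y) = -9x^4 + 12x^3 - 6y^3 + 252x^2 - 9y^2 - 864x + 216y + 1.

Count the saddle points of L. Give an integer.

3

L separates as a function of x plus a function of y, so ∇L=0 decouples.
∂L/∂x = -36(x - 3)(x - 2)(x + 4) = 0 at x ∈ {-4, 2, 3}; ∂L/∂y = -18(y - 3)(y + 4) = 0 at y ∈ {-4, 3}.
The Hessian is diagonal: diag(L_xx, L_yy). Second derivatives: L_xx(-4)=-1512, L_xx(2)=216, L_xx(3)=-252; L_yy(-4)=126, L_yy(3)=-126.
Saddle points occur where the two diagonal entries have opposite signs: (-4, -4), (2, 3), (3, -4). Count: 3.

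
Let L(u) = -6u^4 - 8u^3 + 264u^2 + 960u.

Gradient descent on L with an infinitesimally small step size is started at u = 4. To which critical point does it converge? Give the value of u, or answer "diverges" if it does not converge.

-2

L'(u) = -24(u - 5)(u + 2)(u + 4), so L'(4) = 1152.
Gradient descent moves in the -L' direction, i.e. u is decreasing.
The nearest critical point in that direction is u = -2, where L'' = 336 > 0 (a local minimum). The iterate converges there.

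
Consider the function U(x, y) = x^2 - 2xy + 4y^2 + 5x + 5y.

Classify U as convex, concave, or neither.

U is quadratic, so its Hessian is the constant matrix H = [[2, -2], [-2, 8]].
det(H) = 12, tr(H) = 10.
det(H) > 0 and tr(H) > 0, so H is positive definite everywhere: convex.

convex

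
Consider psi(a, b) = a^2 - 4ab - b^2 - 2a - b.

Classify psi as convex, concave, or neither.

neither

psi is quadratic, so its Hessian is the constant matrix H = [[2, -4], [-4, -2]].
det(H) = -20, tr(H) = 0.
det(H) < 0, so H is indefinite: neither convex nor concave.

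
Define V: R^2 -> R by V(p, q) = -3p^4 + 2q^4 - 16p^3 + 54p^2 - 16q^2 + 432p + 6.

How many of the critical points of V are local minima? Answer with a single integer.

2

V separates as a function of p plus a function of q, so ∇V=0 decouples.
∂V/∂p = -12(p - 3)(p + 3)(p + 4) = 0 at p ∈ {-4, -3, 3}; ∂V/∂q = 8q(q - 2)(q + 2) = 0 at q ∈ {-2, 0, 2}.
The Hessian is diagonal: diag(V_pp, V_qq). Second derivatives: V_pp(-4)=-84, V_pp(-3)=72, V_pp(3)=-504; V_qq(-2)=64, V_qq(0)=-32, V_qq(2)=64.
Local minima occur where both diagonal entries positive: (-3, -2), (-3, 2). Count: 2.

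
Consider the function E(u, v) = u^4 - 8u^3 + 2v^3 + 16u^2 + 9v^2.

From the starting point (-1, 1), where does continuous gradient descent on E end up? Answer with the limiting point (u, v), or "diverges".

E is separable, so gradient descent decouples: u follows -∂E/∂u, v follows -∂E/∂v.
∂E/∂u = 4u(u - 4)(u - 2); at u=-1 this is -60, so u increases.
∂E/∂v = 6v(v + 3); at v=1 this is 24, so v decreases.
u converges to its nearest critical value 0 (a local min of the u-part); v converges to 0. The iterate converges to (0, 0).

(0, 0)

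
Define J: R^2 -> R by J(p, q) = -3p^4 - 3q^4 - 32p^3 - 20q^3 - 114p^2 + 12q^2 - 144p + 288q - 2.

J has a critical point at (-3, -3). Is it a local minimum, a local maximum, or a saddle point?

The mixed partial ∂²J/∂p∂q is 0, so the Hessian at any point is diag(J_pp, J_qq) = diag(-12(3p^2 + 16p + 19), 12(-3q^2 - 10q + 2)).
At (-3, -3): H = diag(24, 60).
Both eigenvalues are positive, so H is positive definite: a local minimum.

local minimum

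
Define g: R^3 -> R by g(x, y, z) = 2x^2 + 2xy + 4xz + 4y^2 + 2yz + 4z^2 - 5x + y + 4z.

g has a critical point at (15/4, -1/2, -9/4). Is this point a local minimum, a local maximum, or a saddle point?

local minimum

The Hessian is constant: H = [[4, 2, 4], [2, 8, 2], [4, 2, 8]].
Leading principal minors: Δ₁ = 4, Δ₂ = 28, Δ₃ = 112.
All leading minors are positive, so H is positive definite: a local minimum.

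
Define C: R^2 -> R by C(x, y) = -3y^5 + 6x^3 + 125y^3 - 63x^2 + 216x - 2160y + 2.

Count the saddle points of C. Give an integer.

C separates as a function of x plus a function of y, so ∇C=0 decouples.
∂C/∂x = 18(x - 4)(x - 3) = 0 at x ∈ {3, 4}; ∂C/∂y = -15(y - 4)(y - 3)(y + 3)(y + 4) = 0 at y ∈ {-4, -3, 3, 4}.
The Hessian is diagonal: diag(C_xx, C_yy). Second derivatives: C_xx(3)=-18, C_xx(4)=18; C_yy(-4)=840, C_yy(-3)=-630, C_yy(3)=630, C_yy(4)=-840.
Saddle points occur where the two diagonal entries have opposite signs: (3, -4), (3, 3), (4, -3), (4, 4). Count: 4.

4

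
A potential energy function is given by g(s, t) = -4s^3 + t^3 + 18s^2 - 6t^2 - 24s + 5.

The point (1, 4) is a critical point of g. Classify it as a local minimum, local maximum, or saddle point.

The mixed partial ∂²g/∂s∂t is 0, so the Hessian at any point is diag(g_ss, g_tt) = diag(12(-2s + 3), 6(t - 2)).
At (1, 4): H = diag(12, 12).
Both eigenvalues are positive, so H is positive definite: a local minimum.

local minimum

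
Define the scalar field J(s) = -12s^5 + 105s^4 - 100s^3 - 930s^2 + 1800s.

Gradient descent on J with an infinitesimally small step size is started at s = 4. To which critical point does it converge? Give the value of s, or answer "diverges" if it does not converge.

3

J'(s) = -60(s - 5)(s - 3)(s - 1)(s + 2), so J'(4) = 1080.
Gradient descent moves in the -J' direction, i.e. s is decreasing.
The nearest critical point in that direction is s = 3, where J'' = 1200 > 0 (a local minimum). The iterate converges there.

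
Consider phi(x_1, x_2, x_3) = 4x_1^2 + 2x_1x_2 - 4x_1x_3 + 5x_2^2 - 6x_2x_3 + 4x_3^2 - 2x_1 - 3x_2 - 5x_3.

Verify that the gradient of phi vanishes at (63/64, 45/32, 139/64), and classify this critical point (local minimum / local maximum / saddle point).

local minimum

∇phi = (8x_1 + 2x_2 - 4x_3 - 2, 2x_1 + 10x_2 - 6x_3 - 3, -4x_1 - 6x_2 + 8x_3 - 5); substituting (63/64, 45/32, 139/64) gives ∇phi = (0, 0, 0), so (63/64, 45/32, 139/64) is indeed a critical point.
The Hessian is constant: H = [[8, 2, -4], [2, 10, -6], [-4, -6, 8]].
Leading principal minors: Δ₁ = 8, Δ₂ = 76, Δ₃ = 256.
All leading minors are positive, so H is positive definite: a local minimum.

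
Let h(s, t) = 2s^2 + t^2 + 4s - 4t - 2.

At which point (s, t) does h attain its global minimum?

(-1, 2)

h(s,t) separates as P(s) + Q(t) − 2, so its minimum is min P + min Q − 2.
P'(s) = 4s + 4 vanishes at s ∈ {-1}; Q'(t) = 2(t - 2) vanishes at t ∈ {2}.
Local minima of P (where P''>0): P(-1)=-2. Local minima of Q: Q(2)=-4.
So the global minimum of h is P(-1) + Q(2) − 2 = -2 − 4 − 2 = -8, attained at (-1, 2).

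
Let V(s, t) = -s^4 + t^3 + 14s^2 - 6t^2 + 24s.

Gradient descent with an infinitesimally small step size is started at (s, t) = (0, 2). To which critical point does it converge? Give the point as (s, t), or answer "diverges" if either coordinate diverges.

V is separable, so gradient descent decouples: s follows -∂V/∂s, t follows -∂V/∂t.
∂V/∂s = -4(s - 3)(s + 1)(s + 2); at s=0 this is 24, so s decreases.
∂V/∂t = 3t(t - 4); at t=2 this is -12, so t increases.
s converges to its nearest critical value -1 (a local min of the s-part); t converges to 4. The iterate converges to (-1, 4).

(-1, 4)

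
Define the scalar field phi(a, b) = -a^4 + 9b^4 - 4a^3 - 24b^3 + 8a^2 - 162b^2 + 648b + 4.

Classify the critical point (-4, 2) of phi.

The mixed partial ∂²phi/∂a∂b is 0, so the Hessian at any point is diag(phi_aa, phi_bb) = diag(4(-3a^2 - 6a + 4), 36(3b^2 - 4b - 9)).
At (-4, 2): H = diag(-80, -180).
Both eigenvalues are negative, so H is negative definite: a local maximum.

local maximum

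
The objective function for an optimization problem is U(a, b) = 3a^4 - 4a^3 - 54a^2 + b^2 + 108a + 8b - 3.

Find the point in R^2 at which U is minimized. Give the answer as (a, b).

U(a,b) separates as P(a) + Q(b) − 3, so its minimum is min P + min Q − 3.
P'(a) = 12(a - 3)(a - 1)(a + 3) vanishes at a ∈ {-3, 1, 3}; Q'(b) = 2b + 8 vanishes at b ∈ {-4}.
Local minima of P (where P''>0): P(-3)=-459, P(3)=-27. Local minima of Q: Q(-4)=-16.
So the global minimum of U is P(-3) + Q(-4) − 3 = -459 − 16 − 3 = -478, attained at (-3, -4).

(-3, -4)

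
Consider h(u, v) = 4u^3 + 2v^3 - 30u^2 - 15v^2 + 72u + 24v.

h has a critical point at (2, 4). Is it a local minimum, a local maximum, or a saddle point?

The mixed partial ∂²h/∂u∂v is 0, so the Hessian at any point is diag(h_uu, h_vv) = diag(12(2u - 5), 6(2v - 5)).
At (2, 4): H = diag(-12, 18).
The eigenvalues have opposite signs, so H is indefinite: a saddle point.

saddle point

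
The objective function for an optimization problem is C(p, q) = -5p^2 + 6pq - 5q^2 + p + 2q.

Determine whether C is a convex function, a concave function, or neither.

C is quadratic, so its Hessian is the constant matrix H = [[-10, 6], [6, -10]].
det(H) = 64, tr(H) = -20.
det(H) > 0 and tr(H) < 0, so H is negative definite everywhere: concave.

concave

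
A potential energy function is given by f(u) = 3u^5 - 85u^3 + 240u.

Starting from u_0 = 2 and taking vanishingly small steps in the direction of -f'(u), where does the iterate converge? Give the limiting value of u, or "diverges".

f'(u) = 15(u - 4)(u - 1)(u + 1)(u + 4), so f'(2) = -540.
Gradient descent moves in the -f' direction, i.e. u is increasing.
The nearest critical point in that direction is u = 4, where f'' = 1800 > 0 (a local minimum). The iterate converges there.

4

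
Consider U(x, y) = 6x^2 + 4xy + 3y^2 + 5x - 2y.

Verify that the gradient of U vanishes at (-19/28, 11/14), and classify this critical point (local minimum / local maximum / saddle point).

∇U = (12x + 4y + 5, 4x + 6y - 2); substituting (-19/28, 11/14) gives ∇U = (0, 0), so (-19/28, 11/14) is indeed a critical point.
The Hessian of U is constant: H = [[12, 4], [4, 6]].
det(H) = 12·6 − 4² = 56.
det(H) > 0 and tr(H) = 18 > 0, so H is positive definite and the point is a local minimum.

local minimum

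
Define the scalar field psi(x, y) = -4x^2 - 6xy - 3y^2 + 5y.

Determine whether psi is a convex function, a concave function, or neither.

concave

psi is quadratic, so its Hessian is the constant matrix H = [[-8, -6], [-6, -6]].
det(H) = 12, tr(H) = -14.
det(H) > 0 and tr(H) < 0, so H is negative definite everywhere: concave.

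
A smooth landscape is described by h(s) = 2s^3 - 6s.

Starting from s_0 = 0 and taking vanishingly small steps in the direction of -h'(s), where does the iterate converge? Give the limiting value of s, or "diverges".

1

h'(s) = 6(s - 1)(s + 1), so h'(0) = -6.
Gradient descent moves in the -h' direction, i.e. s is increasing.
The nearest critical point in that direction is s = 1, where h'' = 12 > 0 (a local minimum). The iterate converges there.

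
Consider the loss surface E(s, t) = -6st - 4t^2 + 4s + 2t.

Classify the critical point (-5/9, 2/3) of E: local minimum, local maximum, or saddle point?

The Hessian of E is constant: H = [[0, -6], [-6, -8]].
det(H) = 0·(-8) − (-6)² = -36.
Since det(H) < 0, H is indefinite and the critical point is a saddle point.

saddle point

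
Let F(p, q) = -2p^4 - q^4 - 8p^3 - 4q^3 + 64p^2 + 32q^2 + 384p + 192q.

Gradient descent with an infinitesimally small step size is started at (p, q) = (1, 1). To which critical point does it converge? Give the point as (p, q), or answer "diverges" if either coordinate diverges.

F is separable, so gradient descent decouples: p follows -∂F/∂p, q follows -∂F/∂q.
∂F/∂p = -8(p - 4)(p + 3)(p + 4); at p=1 this is 480, so p decreases.
∂F/∂q = -4(q - 4)(q + 3)(q + 4); at q=1 this is 240, so q decreases.
p converges to its nearest critical value -3 (a local min of the p-part); q converges to -3. The iterate converges to (-3, -3).

(-3, -3)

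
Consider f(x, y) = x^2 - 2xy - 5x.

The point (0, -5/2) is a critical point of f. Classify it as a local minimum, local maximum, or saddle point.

The Hessian of f is constant: H = [[2, -2], [-2, 0]].
det(H) = 2·0 − (-2)² = -4.
Since det(H) < 0, H is indefinite and the critical point is a saddle point.

saddle point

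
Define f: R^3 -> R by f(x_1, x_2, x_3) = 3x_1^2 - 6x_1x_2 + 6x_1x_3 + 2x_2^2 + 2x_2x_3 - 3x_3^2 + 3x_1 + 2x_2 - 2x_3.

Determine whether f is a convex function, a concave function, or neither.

neither

f is quadratic, so its Hessian is the constant matrix H = [[6, -6, 6], [-6, 4, 2], [6, 2, -6]].
Leading principal minors: 6, -12, -240.
Neither pattern holds ⇒ H is indefinite ⇒ neither convex nor concave.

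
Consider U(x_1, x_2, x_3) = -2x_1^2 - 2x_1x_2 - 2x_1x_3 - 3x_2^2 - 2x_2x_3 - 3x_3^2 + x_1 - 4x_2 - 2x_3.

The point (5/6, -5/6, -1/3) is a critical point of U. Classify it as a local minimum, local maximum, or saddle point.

The Hessian is constant: H = [[-4, -2, -2], [-2, -6, -2], [-2, -2, -6]].
Leading principal minors: Δ₁ = -4, Δ₂ = 20, Δ₃ = -96.
The minors alternate sign starting negative (−, +, −), so H is negative definite: a local maximum.

local maximum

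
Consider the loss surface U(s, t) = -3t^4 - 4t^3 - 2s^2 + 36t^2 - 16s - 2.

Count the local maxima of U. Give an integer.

U separates as a function of s plus a function of t, so ∇U=0 decouples.
∂U/∂s = -4(s + 4) = 0 at s ∈ {-4}; ∂U/∂t = -12t(t - 2)(t + 3) = 0 at t ∈ {-3, 0, 2}.
The Hessian is diagonal: diag(U_ss, U_tt). Second derivatives: U_ss(-4)=-4; U_tt(-3)=-180, U_tt(0)=72, U_tt(2)=-120.
Local maxima occur where both diagonal entries negative: (-4, -3), (-4, 2). Count: 2.

2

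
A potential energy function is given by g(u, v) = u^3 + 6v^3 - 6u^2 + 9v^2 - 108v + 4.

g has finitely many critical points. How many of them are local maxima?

g separates as a function of u plus a function of v, so ∇g=0 decouples.
∂g/∂u = 3u(u - 4) = 0 at u ∈ {0, 4}; ∂g/∂v = 18(v - 2)(v + 3) = 0 at v ∈ {-3, 2}.
The Hessian is diagonal: diag(g_uu, g_vv). Second derivatives: g_uu(0)=-12, g_uu(4)=12; g_vv(-3)=-90, g_vv(2)=90.
Local maxima occur where both diagonal entries negative: (0, -3). Count: 1.

1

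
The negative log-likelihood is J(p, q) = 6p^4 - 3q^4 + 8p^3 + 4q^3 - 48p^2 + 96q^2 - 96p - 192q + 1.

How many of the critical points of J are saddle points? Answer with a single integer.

J separates as a function of p plus a function of q, so ∇J=0 decouples.
∂J/∂p = 24(p - 2)(p + 1)(p + 2) = 0 at p ∈ {-2, -1, 2}; ∂J/∂q = -12(q - 4)(q - 1)(q + 4) = 0 at q ∈ {-4, 1, 4}.
The Hessian is diagonal: diag(J_pp, J_qq). Second derivatives: J_pp(-2)=96, J_pp(-1)=-72, J_pp(2)=288; J_qq(-4)=-480, J_qq(1)=180, J_qq(4)=-288.
Saddle points occur where the two diagonal entries have opposite signs: (-2, -4), (-2, 4), (-1, 1), (2, -4), (2, 4). Count: 5.

5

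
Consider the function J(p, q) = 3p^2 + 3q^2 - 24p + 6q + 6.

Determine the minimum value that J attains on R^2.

J(p,q) separates as A(p) + B(q) + 6, so its minimum is min A + min B + 6.
A'(p) = 6p - 24 vanishes at p ∈ {4}; B'(q) = 6q + 6 vanishes at q ∈ {-1}.
Local minima of A (where A''>0): A(4)=-48. Local minima of B: B(-1)=-3.
So the global minimum of J is A(4) + B(-1) + 6 = -48 − 3 + 6 = -45, attained at (4, -1).

-45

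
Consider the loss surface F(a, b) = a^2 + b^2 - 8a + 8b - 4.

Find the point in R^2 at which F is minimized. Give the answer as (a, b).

F(a,b) separates as P(a) + Q(b) − 4, so its minimum is min P + min Q − 4.
P'(a) = 2a - 8 vanishes at a ∈ {4}; Q'(b) = 2b + 8 vanishes at b ∈ {-4}.
Local minima of P (where P''>0): P(4)=-16. Local minima of Q: Q(-4)=-16.
So the global minimum of F is P(4) + Q(-4) − 4 = -16 − 16 − 4 = -36, attained at (4, -4).

(4, -4)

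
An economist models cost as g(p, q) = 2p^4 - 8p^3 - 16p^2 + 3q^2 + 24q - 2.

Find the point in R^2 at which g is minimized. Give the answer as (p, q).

g(p,q) separates as A(p) + B(q) − 2, so its minimum is min A + min B − 2.
A'(p) = 8p(p - 4)(p + 1) vanishes at p ∈ {-1, 0, 4}; B'(q) = 6q + 24 vanishes at q ∈ {-4}.
Local minima of A (where A''>0): A(-1)=-6, A(4)=-256. Local minima of B: B(-4)=-48.
So the global minimum of g is A(4) + B(-4) − 2 = -256 − 48 − 2 = -306, attained at (4, -4).

(4, -4)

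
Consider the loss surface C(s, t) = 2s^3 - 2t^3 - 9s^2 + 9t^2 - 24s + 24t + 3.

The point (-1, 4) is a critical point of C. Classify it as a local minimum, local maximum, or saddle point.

local maximum

The mixed partial ∂²C/∂s∂t is 0, so the Hessian at any point is diag(C_ss, C_tt) = diag(6(2s - 3), 6(-2t + 3)).
At (-1, 4): H = diag(-30, -30).
Both eigenvalues are negative, so H is negative definite: a local maximum.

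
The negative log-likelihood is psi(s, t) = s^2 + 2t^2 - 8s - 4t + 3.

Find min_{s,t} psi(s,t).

-15

psi(s,t) separates as P(s) + Q(t) + 3, so its minimum is min P + min Q + 3.
P'(s) = 2s - 8 vanishes at s ∈ {4}; Q'(t) = 4(t - 1) vanishes at t ∈ {1}.
Local minima of P (where P''>0): P(4)=-16. Local minima of Q: Q(1)=-2.
So the global minimum of psi is P(4) + Q(1) + 3 = -16 − 2 + 3 = -15, attained at (4, 1).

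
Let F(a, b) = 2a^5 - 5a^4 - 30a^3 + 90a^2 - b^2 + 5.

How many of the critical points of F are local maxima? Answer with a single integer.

F separates as a function of a plus a function of b, so ∇F=0 decouples.
∂F/∂a = 10a(a - 3)(a - 2)(a + 3) = 0 at a ∈ {-3, 0, 2, 3}; ∂F/∂b = -2b = 0 at b ∈ {0}.
The Hessian is diagonal: diag(F_aa, F_bb). Second derivatives: F_aa(-3)=-900, F_aa(0)=180, F_aa(2)=-100, F_aa(3)=180; F_bb(0)=-2.
Local maxima occur where both diagonal entries negative: (-3, 0), (2, 0). Count: 2.

2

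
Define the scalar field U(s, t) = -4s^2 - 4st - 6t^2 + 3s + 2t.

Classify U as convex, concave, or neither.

U is quadratic, so its Hessian is the constant matrix H = [[-8, -4], [-4, -12]].
det(H) = 80, tr(H) = -20.
det(H) > 0 and tr(H) < 0, so H is negative definite everywhere: concave.

concave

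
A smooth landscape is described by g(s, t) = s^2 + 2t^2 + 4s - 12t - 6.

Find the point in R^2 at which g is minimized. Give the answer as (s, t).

g(s,t) separates as P(s) + Q(t) − 6, so its minimum is min P + min Q − 6.
P'(s) = 2s + 4 vanishes at s ∈ {-2}; Q'(t) = 4(t - 3) vanishes at t ∈ {3}.
Local minima of P (where P''>0): P(-2)=-4. Local minima of Q: Q(3)=-18.
So the global minimum of g is P(-2) + Q(3) − 6 = -4 − 18 − 6 = -28, attained at (-2, 3).

(-2, 3)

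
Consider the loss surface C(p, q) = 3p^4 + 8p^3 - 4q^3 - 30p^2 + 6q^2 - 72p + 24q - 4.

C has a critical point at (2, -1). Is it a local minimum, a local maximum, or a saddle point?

local minimum

The mixed partial ∂²C/∂p∂q is 0, so the Hessian at any point is diag(C_pp, C_qq) = diag(12(3p^2 + 4p - 5), 12(-2q + 1)).
At (2, -1): H = diag(180, 36).
Both eigenvalues are positive, so H is positive definite: a local minimum.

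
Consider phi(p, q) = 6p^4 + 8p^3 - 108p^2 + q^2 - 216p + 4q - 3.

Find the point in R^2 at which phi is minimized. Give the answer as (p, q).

(3, -2)

phi(p,q) separates as A(p) + B(q) − 3, so its minimum is min A + min B − 3.
A'(p) = 24(p - 3)(p + 1)(p + 3) vanishes at p ∈ {-3, -1, 3}; B'(q) = 2q + 4 vanishes at q ∈ {-2}.
Local minima of A (where A''>0): A(-3)=-54, A(3)=-918. Local minima of B: B(-2)=-4.
So the global minimum of phi is A(3) + B(-2) − 3 = -918 − 4 − 3 = -925, attained at (3, -2).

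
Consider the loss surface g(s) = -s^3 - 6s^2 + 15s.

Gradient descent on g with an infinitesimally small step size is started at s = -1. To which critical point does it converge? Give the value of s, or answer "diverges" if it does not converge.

-5

g'(s) = -3(s - 1)(s + 5), so g'(-1) = 24.
Gradient descent moves in the -g' direction, i.e. s is decreasing.
The nearest critical point in that direction is s = -5, where g'' = 18 > 0 (a local minimum). The iterate converges there.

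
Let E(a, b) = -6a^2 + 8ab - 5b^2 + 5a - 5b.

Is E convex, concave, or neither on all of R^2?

concave

E is quadratic, so its Hessian is the constant matrix H = [[-12, 8], [8, -10]].
det(H) = 56, tr(H) = -22.
det(H) > 0 and tr(H) < 0, so H is negative definite everywhere: concave.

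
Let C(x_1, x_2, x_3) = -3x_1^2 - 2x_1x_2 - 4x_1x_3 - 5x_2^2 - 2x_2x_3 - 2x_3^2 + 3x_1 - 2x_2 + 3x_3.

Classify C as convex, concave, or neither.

concave

C is quadratic, so its Hessian is the constant matrix H = [[-6, -2, -4], [-2, -10, -2], [-4, -2, -4]].
Leading principal minors: -6, 56, -72.
Signs alternate −, +, − ⇒ H ≺ 0 ⇒ concave.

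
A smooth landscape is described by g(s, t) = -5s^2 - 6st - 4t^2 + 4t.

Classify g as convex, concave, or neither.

g is quadratic, so its Hessian is the constant matrix H = [[-10, -6], [-6, -8]].
det(H) = 44, tr(H) = -18.
det(H) > 0 and tr(H) < 0, so H is negative definite everywhere: concave.

concave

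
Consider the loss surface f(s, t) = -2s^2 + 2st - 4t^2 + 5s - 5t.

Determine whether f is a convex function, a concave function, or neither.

concave

f is quadratic, so its Hessian is the constant matrix H = [[-4, 2], [2, -8]].
det(H) = 28, tr(H) = -12.
det(H) > 0 and tr(H) < 0, so H is negative definite everywhere: concave.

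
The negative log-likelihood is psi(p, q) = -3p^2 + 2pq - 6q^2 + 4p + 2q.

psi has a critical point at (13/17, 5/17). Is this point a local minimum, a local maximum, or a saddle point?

local maximum

The Hessian of psi is constant: H = [[-6, 2], [2, -12]].
det(H) = (-6)·(-12) − 2² = 68.
det(H) > 0 and tr(H) = -18 < 0, so H is negative definite and the point is a local maximum.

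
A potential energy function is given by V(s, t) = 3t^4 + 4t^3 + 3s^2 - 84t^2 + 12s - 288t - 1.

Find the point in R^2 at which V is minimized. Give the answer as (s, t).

(-2, 4)

V(s,t) separates as P(s) + Q(t) − 1, so its minimum is min P + min Q − 1.
P'(s) = 6s + 12 vanishes at s ∈ {-2}; Q'(t) = 12(t - 4)(t + 2)(t + 3) vanishes at t ∈ {-3, -2, 4}.
Local minima of P (where P''>0): P(-2)=-12. Local minima of Q: Q(-3)=243, Q(4)=-1472.
So the global minimum of V is P(-2) + Q(4) − 1 = -12 − 1472 − 1 = -1485, attained at (-2, 4).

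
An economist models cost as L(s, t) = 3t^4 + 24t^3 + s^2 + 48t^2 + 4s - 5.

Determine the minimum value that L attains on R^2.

-9

L(s,t) separates as P(s) + Q(t) − 5, so its minimum is min P + min Q − 5.
P'(s) = 2s + 4 vanishes at s ∈ {-2}; Q'(t) = 12t(t + 2)(t + 4) vanishes at t ∈ {-4, -2, 0}.
Local minima of P (where P''>0): P(-2)=-4. Local minima of Q: Q(-4)=0, Q(0)=0.
So the global minimum of L is P(-2) + Q(-4) − 5 = -4 + 0 − 5 = -9, attained at (-2, -4).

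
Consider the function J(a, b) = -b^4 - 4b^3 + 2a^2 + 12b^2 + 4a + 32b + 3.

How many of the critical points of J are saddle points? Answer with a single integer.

J separates as a function of a plus a function of b, so ∇J=0 decouples.
∂J/∂a = 4(a + 1) = 0 at a ∈ {-1}; ∂J/∂b = -4(b - 2)(b + 1)(b + 4) = 0 at b ∈ {-4, -1, 2}.
The Hessian is diagonal: diag(J_aa, J_bb). Second derivatives: J_aa(-1)=4; J_bb(-4)=-72, J_bb(-1)=36, J_bb(2)=-72.
Saddle points occur where the two diagonal entries have opposite signs: (-1, -4), (-1, 2). Count: 2.

2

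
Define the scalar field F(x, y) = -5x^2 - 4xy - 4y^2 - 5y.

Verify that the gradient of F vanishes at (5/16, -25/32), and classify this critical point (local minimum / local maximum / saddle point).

local maximum

∇F = (-10x - 4y, -4x - 8y - 5); substituting (5/16, -25/32) gives ∇F = (0, 0), so (5/16, -25/32) is indeed a critical point.
The Hessian of F is constant: H = [[-10, -4], [-4, -8]].
det(H) = (-10)·(-8) − (-4)² = 64.
det(H) > 0 and tr(H) = -18 < 0, so H is negative definite and the point is a local maximum.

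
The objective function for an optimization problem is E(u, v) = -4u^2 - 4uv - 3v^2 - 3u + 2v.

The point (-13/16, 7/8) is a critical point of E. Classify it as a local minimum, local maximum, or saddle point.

The Hessian of E is constant: H = [[-8, -4], [-4, -6]].
det(H) = (-8)·(-6) − (-4)² = 32.
det(H) > 0 and tr(H) = -14 < 0, so H is negative definite and the point is a local maximum.

local maximum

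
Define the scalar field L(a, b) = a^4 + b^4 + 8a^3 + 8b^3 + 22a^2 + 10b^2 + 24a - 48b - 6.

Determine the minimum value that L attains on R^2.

-44

L(a,b) separates as P(a) + Q(b) − 6, so its minimum is min P + min Q − 6.
P'(a) = 4(a + 1)(a + 2)(a + 3) vanishes at a ∈ {-3, -2, -1}; Q'(b) = 4(b - 1)(b + 3)(b + 4) vanishes at b ∈ {-4, -3, 1}.
Local minima of P (where P''>0): P(-3)=-9, P(-1)=-9. Local minima of Q: Q(-4)=96, Q(1)=-29.
So the global minimum of L is P(-3) + Q(1) − 6 = -9 − 29 − 6 = -44, attained at (-3, 1).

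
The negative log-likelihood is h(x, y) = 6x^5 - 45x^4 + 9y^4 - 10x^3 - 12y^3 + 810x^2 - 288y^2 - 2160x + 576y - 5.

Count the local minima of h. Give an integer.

4

h separates as a function of x plus a function of y, so ∇h=0 decouples.
∂h/∂x = 30(x - 4)(x - 3)(x - 2)(x + 3) = 0 at x ∈ {-3, 2, 3, 4}; ∂h/∂y = 36(y - 4)(y - 1)(y + 4) = 0 at y ∈ {-4, 1, 4}.
The Hessian is diagonal: diag(h_xx, h_yy). Second derivatives: h_xx(-3)=-6300, h_xx(2)=300, h_xx(3)=-180, h_xx(4)=420; h_yy(-4)=1440, h_yy(1)=-540, h_yy(4)=864.
Local minima occur where both diagonal entries positive: (2, -4), (2, 4), (4, -4), (4, 4). Count: 4.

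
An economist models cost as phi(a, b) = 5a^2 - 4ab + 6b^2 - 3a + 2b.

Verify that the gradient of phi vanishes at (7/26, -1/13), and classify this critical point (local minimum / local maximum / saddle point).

∇phi = (10a - 4b - 3, -4a + 12b + 2); substituting (7/26, -1/13) gives ∇phi = (0, 0), so (7/26, -1/13) is indeed a critical point.
The Hessian of phi is constant: H = [[10, -4], [-4, 12]].
det(H) = 10·12 − (-4)² = 104.
det(H) > 0 and tr(H) = 22 > 0, so H is positive definite and the point is a local minimum.

local minimum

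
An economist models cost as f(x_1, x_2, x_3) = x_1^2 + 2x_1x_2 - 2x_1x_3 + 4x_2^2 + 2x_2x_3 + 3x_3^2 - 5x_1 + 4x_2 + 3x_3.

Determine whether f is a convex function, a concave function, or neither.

f is quadratic, so its Hessian is the constant matrix H = [[2, 2, -2], [2, 8, 2], [-2, 2, 6]].
Leading principal minors: 2, 12, 16.
All positive ⇒ H ≻ 0 ⇒ convex.

convex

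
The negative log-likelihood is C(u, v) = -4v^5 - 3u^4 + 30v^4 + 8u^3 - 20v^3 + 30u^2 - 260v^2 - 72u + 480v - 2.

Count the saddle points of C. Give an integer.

C separates as a function of u plus a function of v, so ∇C=0 decouples.
∂C/∂u = -12(u - 3)(u - 1)(u + 2) = 0 at u ∈ {-2, 1, 3}; ∂C/∂v = -20(v - 4)(v - 3)(v - 1)(v + 2) = 0 at v ∈ {-2, 1, 3, 4}.
The Hessian is diagonal: diag(C_uu, C_vv). Second derivatives: C_uu(-2)=-180, C_uu(1)=72, C_uu(3)=-120; C_vv(-2)=1800, C_vv(1)=-360, C_vv(3)=200, C_vv(4)=-360.
Saddle points occur where the two diagonal entries have opposite signs: (-2, -2), (-2, 3), (1, 1), (1, 4), (3, -2), (3, 3). Count: 6.

6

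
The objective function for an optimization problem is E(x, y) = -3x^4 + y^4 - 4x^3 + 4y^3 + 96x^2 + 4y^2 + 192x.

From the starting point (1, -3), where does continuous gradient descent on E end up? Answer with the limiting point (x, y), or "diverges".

(-1, -2)

E is separable, so gradient descent decouples: x follows -∂E/∂x, y follows -∂E/∂y.
∂E/∂x = -12(x - 4)(x + 1)(x + 4); at x=1 this is 360, so x decreases.
∂E/∂y = 4y(y + 1)(y + 2); at y=-3 this is -24, so y increases.
x converges to its nearest critical value -1 (a local min of the x-part); y converges to -2. The iterate converges to (-1, -2).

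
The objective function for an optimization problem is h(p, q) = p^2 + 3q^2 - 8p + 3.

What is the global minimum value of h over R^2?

h(p,q) separates as A(p) + B(q) + 3, so its minimum is min A + min B + 3.
A'(p) = 2p - 8 vanishes at p ∈ {4}; B'(q) = 6q vanishes at q ∈ {0}.
Local minima of A (where A''>0): A(4)=-16. Local minima of B: B(0)=0.
So the global minimum of h is A(4) + B(0) + 3 = -16 + 0 + 3 = -13, attained at (4, 0).

-13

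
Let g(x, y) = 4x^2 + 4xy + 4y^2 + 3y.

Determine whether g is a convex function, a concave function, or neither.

convex

g is quadratic, so its Hessian is the constant matrix H = [[8, 4], [4, 8]].
det(H) = 48, tr(H) = 16.
det(H) > 0 and tr(H) > 0, so H is positive definite everywhere: convex.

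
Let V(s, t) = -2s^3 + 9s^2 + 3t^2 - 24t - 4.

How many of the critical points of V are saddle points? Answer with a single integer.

1

V separates as a function of s plus a function of t, so ∇V=0 decouples.
∂V/∂s = -6s(s - 3) = 0 at s ∈ {0, 3}; ∂V/∂t = 6(t - 4) = 0 at t ∈ {4}.
The Hessian is diagonal: diag(V_ss, V_tt). Second derivatives: V_ss(0)=18, V_ss(3)=-18; V_tt(4)=6.
Saddle points occur where the two diagonal entries have opposite signs: (3, 4). Count: 1.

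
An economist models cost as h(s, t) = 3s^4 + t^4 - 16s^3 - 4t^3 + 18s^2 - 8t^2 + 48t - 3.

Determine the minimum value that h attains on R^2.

-110

h(s,t) separates as P(s) + Q(t) − 3, so its minimum is min P + min Q − 3.
P'(s) = 12s(s - 3)(s - 1) vanishes at s ∈ {0, 1, 3}; Q'(t) = 4(t - 3)(t - 2)(t + 2) vanishes at t ∈ {-2, 2, 3}.
Local minima of P (where P''>0): P(0)=0, P(3)=-27. Local minima of Q: Q(-2)=-80, Q(3)=45.
So the global minimum of h is P(3) + Q(-2) − 3 = -27 − 80 − 3 = -110, attained at (3, -2).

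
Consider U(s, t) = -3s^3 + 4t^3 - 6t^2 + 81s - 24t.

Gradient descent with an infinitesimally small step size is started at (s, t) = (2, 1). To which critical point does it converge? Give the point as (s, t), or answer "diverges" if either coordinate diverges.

U is separable, so gradient descent decouples: s follows -∂U/∂s, t follows -∂U/∂t.
∂U/∂s = -9(s - 3)(s + 3); at s=2 this is 45, so s decreases.
∂U/∂t = 12(t - 2)(t + 1); at t=1 this is -24, so t increases.
s converges to its nearest critical value -3 (a local min of the s-part); t converges to 2. The iterate converges to (-3, 2).

(-3, 2)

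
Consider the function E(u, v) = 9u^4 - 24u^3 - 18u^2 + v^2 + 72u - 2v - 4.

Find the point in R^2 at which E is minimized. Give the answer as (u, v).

(-1, 1)

E(u,v) separates as P(u) + Q(v) − 4, so its minimum is min P + min Q − 4.
P'(u) = 36(u - 2)(u - 1)(u + 1) vanishes at u ∈ {-1, 1, 2}; Q'(v) = 2v - 2 vanishes at v ∈ {1}.
Local minima of P (where P''>0): P(-1)=-57, P(2)=24. Local minima of Q: Q(1)=-1.
So the global minimum of E is P(-1) + Q(1) − 4 = -57 − 1 − 4 = -62, attained at (-1, 1).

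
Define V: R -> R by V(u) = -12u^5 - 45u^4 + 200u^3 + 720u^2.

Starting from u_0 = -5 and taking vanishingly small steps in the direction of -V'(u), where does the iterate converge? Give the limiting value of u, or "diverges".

-4

V'(u) = -60u(u - 3)(u + 2)(u + 4), so V'(-5) = -7200.
Gradient descent moves in the -V' direction, i.e. u is increasing.
The nearest critical point in that direction is u = -4, where V'' = 3360 > 0 (a local minimum). The iterate converges there.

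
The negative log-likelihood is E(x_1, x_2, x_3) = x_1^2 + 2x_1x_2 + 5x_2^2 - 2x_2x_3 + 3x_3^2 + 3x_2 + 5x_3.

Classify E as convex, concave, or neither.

E is quadratic, so its Hessian is the constant matrix H = [[2, 2, 0], [2, 10, -2], [0, -2, 6]].
Leading principal minors: 2, 16, 88.
All positive ⇒ H ≻ 0 ⇒ convex.

convex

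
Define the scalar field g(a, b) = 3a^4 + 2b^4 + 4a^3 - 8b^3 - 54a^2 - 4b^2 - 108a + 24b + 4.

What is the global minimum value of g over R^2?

-473

g(a,b) separates as P(a) + Q(b) + 4, so its minimum is min P + min Q + 4.
P'(a) = 12(a - 3)(a + 1)(a + 3) vanishes at a ∈ {-3, -1, 3}; Q'(b) = 8(b - 3)(b - 1)(b + 1) vanishes at b ∈ {-1, 1, 3}.
Local minima of P (where P''>0): P(-3)=-27, P(3)=-459. Local minima of Q: Q(-1)=-18, Q(3)=-18.
So the global minimum of g is P(3) + Q(-1) + 4 = -459 − 18 + 4 = -473, attained at (3, -1).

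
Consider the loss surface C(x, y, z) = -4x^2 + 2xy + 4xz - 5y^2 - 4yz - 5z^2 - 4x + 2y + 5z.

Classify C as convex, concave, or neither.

C is quadratic, so its Hessian is the constant matrix H = [[-8, 2, 4], [2, -10, -4], [4, -4, -10]].
Leading principal minors: -8, 76, -536.
Signs alternate −, +, − ⇒ H ≺ 0 ⇒ concave.

concave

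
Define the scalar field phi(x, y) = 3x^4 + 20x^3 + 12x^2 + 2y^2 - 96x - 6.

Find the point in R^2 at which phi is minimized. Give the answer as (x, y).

(1, 0)

phi(x,y) separates as P(x) + Q(y) − 6, so its minimum is min P + min Q − 6.
P'(x) = 12(x - 1)(x + 2)(x + 4) vanishes at x ∈ {-4, -2, 1}; Q'(y) = 4y vanishes at y ∈ {0}.
Local minima of P (where P''>0): P(-4)=64, P(1)=-61. Local minima of Q: Q(0)=0.
So the global minimum of phi is P(1) + Q(0) − 6 = -61 + 0 − 6 = -67, attained at (1, 0).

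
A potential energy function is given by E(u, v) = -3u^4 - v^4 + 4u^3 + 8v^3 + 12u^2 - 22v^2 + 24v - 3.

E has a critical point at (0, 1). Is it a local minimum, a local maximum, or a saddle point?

saddle point

The mixed partial ∂²E/∂u∂v is 0, so the Hessian at any point is diag(E_uu, E_vv) = diag(12(-3u^2 + 2u + 2), 4(-3v^2 + 12v - 11)).
At (0, 1): H = diag(24, -8).
The eigenvalues have opposite signs, so H is indefinite: a saddle point.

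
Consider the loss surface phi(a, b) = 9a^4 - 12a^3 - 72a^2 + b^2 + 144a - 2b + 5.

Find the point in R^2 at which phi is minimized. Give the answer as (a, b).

(-2, 1)

phi(a,b) separates as P(a) + Q(b) + 5, so its minimum is min P + min Q + 5.
P'(a) = 36(a - 2)(a - 1)(a + 2) vanishes at a ∈ {-2, 1, 2}; Q'(b) = 2b - 2 vanishes at b ∈ {1}.
Local minima of P (where P''>0): P(-2)=-336, P(2)=48. Local minima of Q: Q(1)=-1.
So the global minimum of phi is P(-2) + Q(1) + 5 = -336 − 1 + 5 = -332, attained at (-2, 1).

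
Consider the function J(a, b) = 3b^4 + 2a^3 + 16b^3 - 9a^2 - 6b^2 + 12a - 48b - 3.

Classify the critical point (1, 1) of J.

The mixed partial ∂²J/∂a∂b is 0, so the Hessian at any point is diag(J_aa, J_bb) = diag(6(2a - 3), 12(3b^2 + 8b - 1)).
At (1, 1): H = diag(-6, 120).
The eigenvalues have opposite signs, so H is indefinite: a saddle point.

saddle point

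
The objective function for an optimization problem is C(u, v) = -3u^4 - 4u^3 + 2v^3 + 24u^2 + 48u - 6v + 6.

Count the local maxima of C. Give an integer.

2

C separates as a function of u plus a function of v, so ∇C=0 decouples.
∂C/∂u = -12(u - 2)(u + 1)(u + 2) = 0 at u ∈ {-2, -1, 2}; ∂C/∂v = 6(v - 1)(v + 1) = 0 at v ∈ {-1, 1}.
The Hessian is diagonal: diag(C_uu, C_vv). Second derivatives: C_uu(-2)=-48, C_uu(-1)=36, C_uu(2)=-144; C_vv(-1)=-12, C_vv(1)=12.
Local maxima occur where both diagonal entries negative: (-2, -1), (2, -1). Count: 2.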